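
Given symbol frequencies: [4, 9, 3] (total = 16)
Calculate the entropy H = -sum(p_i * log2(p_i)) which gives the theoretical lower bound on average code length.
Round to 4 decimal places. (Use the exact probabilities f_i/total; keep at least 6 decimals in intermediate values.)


Per-symbol terms -p_i * log2(p_i) with p_i = f_i/16:
  p = 4/16 = 0.250000: log2(p) = -2.000000, -p*log2(p) = 0.500000
  p = 9/16 = 0.562500: log2(p) = -0.830075, -p*log2(p) = 0.466917
  p = 3/16 = 0.187500: log2(p) = -2.415037, -p*log2(p) = 0.452820
H = 0.500000 + 0.466917 + 0.452820 = 1.419737

H = 1.4197 bits/symbol


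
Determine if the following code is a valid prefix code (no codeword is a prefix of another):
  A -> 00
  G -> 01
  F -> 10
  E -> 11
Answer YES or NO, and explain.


Checking each pair (does one codeword prefix another?):
  A='00' vs G='01': no prefix
  A='00' vs F='10': no prefix
  A='00' vs E='11': no prefix
  G='01' vs A='00': no prefix
  G='01' vs F='10': no prefix
  G='01' vs E='11': no prefix
  F='10' vs A='00': no prefix
  F='10' vs G='01': no prefix
  F='10' vs E='11': no prefix
  E='11' vs A='00': no prefix
  E='11' vs G='01': no prefix
  E='11' vs F='10': no prefix
No violation found over all pairs.

YES -- this is a valid prefix code. No codeword is a prefix of any other codeword.


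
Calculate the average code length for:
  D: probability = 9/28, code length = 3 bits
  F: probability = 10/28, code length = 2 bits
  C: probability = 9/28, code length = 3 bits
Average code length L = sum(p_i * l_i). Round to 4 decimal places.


Weighted contributions p_i * l_i:
  D: (9/28) * 3 = 27/28
  F: (10/28) * 2 = 20/28
  C: (9/28) * 3 = 27/28
Sum = (27 + 20 + 27)/28 = 74/28

L = 74/28 = 2.6429 bits/symbol


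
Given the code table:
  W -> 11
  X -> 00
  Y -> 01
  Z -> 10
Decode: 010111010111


Decoding:
01 -> Y
01 -> Y
11 -> W
01 -> Y
01 -> Y
11 -> W


Result: YYWYYW


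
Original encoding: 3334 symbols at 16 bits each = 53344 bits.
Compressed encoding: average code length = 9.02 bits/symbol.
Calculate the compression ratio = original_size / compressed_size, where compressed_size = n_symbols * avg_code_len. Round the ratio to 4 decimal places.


original_size = n_symbols * orig_bits = 3334 * 16 = 53344 bits
compressed_size = n_symbols * avg_code_len = 3334 * 9.02 = 30072.68 bits
ratio = original_size / compressed_size = 53344 / 30072.68 = 1.7738

Compression ratio = 1.7738


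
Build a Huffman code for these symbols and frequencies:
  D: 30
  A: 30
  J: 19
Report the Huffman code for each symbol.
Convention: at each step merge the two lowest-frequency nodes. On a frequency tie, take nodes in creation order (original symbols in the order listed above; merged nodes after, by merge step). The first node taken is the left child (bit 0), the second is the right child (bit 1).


Huffman tree construction:
Step 1: Merge J(19) + D(30) = 49
Step 2: Merge A(30) + (J+D)(49) = 79
Read each symbol's code off the tree from the root (left child = 0, right child = 1).

Codes:
  D: 11 (length 2)
  A: 0 (length 1)
  J: 10 (length 2)
Average code length: 128/79 = 1.6203 bits/symbol


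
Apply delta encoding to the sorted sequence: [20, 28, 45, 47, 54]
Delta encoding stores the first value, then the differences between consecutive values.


First value: 20
Deltas:
  28 - 20 = 8
  45 - 28 = 17
  47 - 45 = 2
  54 - 47 = 7


Delta encoded: [20, 8, 17, 2, 7]


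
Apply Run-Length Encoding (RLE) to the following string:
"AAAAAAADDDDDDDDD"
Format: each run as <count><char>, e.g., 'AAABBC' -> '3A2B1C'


Scanning runs left to right:
  i=0: run of 'A' x 7 -> '7A'
  i=7: run of 'D' x 9 -> '9D'

RLE = 7A9D


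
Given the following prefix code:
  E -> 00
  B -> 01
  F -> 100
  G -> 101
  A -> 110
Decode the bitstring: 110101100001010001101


Decoding step by step:
Bits 110 -> A
Bits 101 -> G
Bits 100 -> F
Bits 00 -> E
Bits 101 -> G
Bits 00 -> E
Bits 01 -> B
Bits 101 -> G


Decoded message: AGFEGEBG


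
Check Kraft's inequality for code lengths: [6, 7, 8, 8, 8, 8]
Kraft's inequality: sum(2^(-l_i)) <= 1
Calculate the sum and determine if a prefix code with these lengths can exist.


Sum = 2^(-6) + 2^(-7) + 2^(-8) + 2^(-8) + 2^(-8) + 2^(-8)
    = 0.015625 + 0.0078125 + 0.00390625 + 0.00390625 + 0.00390625 + 0.00390625
    = 10/256 = 0.0390625
Since 0.0390625 <= 1, Kraft's inequality IS satisfied.
A prefix code with these lengths CAN exist.

Kraft sum = 0.0390625. Satisfied.


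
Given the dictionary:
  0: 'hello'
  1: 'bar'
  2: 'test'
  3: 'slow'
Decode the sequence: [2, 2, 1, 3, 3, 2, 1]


Look up each index in the dictionary:
  2 -> 'test'
  2 -> 'test'
  1 -> 'bar'
  3 -> 'slow'
  3 -> 'slow'
  2 -> 'test'
  1 -> 'bar'

Decoded: "test test bar slow slow test bar"


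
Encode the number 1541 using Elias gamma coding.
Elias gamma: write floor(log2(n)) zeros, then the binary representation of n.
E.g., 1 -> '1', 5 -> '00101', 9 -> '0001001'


num_bits = floor(log2(1541)) + 1 = 11
leading_zeros = num_bits - 1 = 10
binary(1541) = 11000000101

Elias gamma(1541) = '0000000000' + '11000000101' = 000000000011000000101 (21 bits)


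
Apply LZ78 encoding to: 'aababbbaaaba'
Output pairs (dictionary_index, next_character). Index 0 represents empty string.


LZ78 encoding steps:
Dictionary: {0: ''}
Step 1: w='' (idx 0), next='a' -> output (0, 'a'), add 'a' as idx 1
Step 2: w='a' (idx 1), next='b' -> output (1, 'b'), add 'ab' as idx 2
Step 3: w='ab' (idx 2), next='b' -> output (2, 'b'), add 'abb' as idx 3
Step 4: w='' (idx 0), next='b' -> output (0, 'b'), add 'b' as idx 4
Step 5: w='a' (idx 1), next='a' -> output (1, 'a'), add 'aa' as idx 5
Step 6: w='ab' (idx 2), next='a' -> output (2, 'a'), add 'aba' as idx 6


Encoded: [(0, 'a'), (1, 'b'), (2, 'b'), (0, 'b'), (1, 'a'), (2, 'a')]


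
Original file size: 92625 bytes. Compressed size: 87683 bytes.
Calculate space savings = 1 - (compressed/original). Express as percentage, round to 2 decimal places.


ratio = compressed/original = 87683/92625 = 0.946645
savings = 1 - ratio = 1 - 0.946645 = 0.053355
as a percentage: 0.053355 * 100 = 5.34%

Space savings = 1 - 87683/92625 = 5.34%


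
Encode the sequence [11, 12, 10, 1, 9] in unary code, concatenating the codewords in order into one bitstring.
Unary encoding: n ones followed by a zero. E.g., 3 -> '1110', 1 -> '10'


Encode each number as n ones followed by a terminating 0:
  11 -> 111111111110 (12 bits)
  12 -> 1111111111110 (13 bits)
  10 -> 11111111110 (11 bits)
  1 -> 10 (2 bits)
  9 -> 1111111110 (10 bits)
Total length = 12 + 13 + 11 + 2 + 10 = 48 bits.

Unary([11, 12, 10, 1, 9]) = 111111111110111111111111011111111110101111111110 (48 bits)


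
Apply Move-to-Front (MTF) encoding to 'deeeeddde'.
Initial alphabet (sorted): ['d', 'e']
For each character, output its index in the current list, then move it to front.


MTF encoding:
'd': index 0 in ['d', 'e'] -> ['d', 'e']
'e': index 1 in ['d', 'e'] -> ['e', 'd']
'e': index 0 in ['e', 'd'] -> ['e', 'd']
'e': index 0 in ['e', 'd'] -> ['e', 'd']
'e': index 0 in ['e', 'd'] -> ['e', 'd']
'd': index 1 in ['e', 'd'] -> ['d', 'e']
'd': index 0 in ['d', 'e'] -> ['d', 'e']
'd': index 0 in ['d', 'e'] -> ['d', 'e']
'e': index 1 in ['d', 'e'] -> ['e', 'd']


Output: [0, 1, 0, 0, 0, 1, 0, 0, 1]


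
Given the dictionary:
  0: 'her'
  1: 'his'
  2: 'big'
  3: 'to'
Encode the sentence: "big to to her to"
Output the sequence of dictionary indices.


Look up each word in the dictionary:
  'big' -> 2
  'to' -> 3
  'to' -> 3
  'her' -> 0
  'to' -> 3

Encoded: [2, 3, 3, 0, 3]


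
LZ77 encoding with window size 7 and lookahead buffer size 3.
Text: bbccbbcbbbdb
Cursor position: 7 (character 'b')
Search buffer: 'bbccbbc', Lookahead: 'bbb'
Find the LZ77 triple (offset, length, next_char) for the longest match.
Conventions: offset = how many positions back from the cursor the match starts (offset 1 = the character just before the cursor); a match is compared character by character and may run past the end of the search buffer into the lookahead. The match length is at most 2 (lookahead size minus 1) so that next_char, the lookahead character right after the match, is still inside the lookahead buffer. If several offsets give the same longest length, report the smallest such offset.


Try each offset into the search buffer:
  offset=1 (pos 6, char 'c'): match length 0
  offset=2 (pos 5, char 'b'): match length 1
  offset=3 (pos 4, char 'b'): match length 2
  offset=4 (pos 3, char 'c'): match length 0
  offset=5 (pos 2, char 'c'): match length 0
  offset=6 (pos 1, char 'b'): match length 1
  offset=7 (pos 0, char 'b'): match length 2
Longest match has length 2, found at offsets 3, 7; take the smallest, offset 3.
next_char = character at position 7 + 2 = 9 -> 'b'

Best match: offset=3, length=2 (matching 'bb' starting at position 4)
LZ77 triple: (3, 2, 'b')


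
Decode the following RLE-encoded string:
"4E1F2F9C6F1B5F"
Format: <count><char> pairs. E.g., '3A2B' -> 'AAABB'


Expanding each <count><char> pair:
  4E -> 'EEEE'
  1F -> 'F'
  2F -> 'FF'
  9C -> 'CCCCCCCCC'
  6F -> 'FFFFFF'
  1B -> 'B'
  5F -> 'FFFFF'

Decoded = EEEEFFFCCCCCCCCCFFFFFFBFFFFF


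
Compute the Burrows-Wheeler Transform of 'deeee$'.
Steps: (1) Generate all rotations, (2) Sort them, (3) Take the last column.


Rotations (sorted):
  0: $deeee -> last char: e
  1: deeee$ -> last char: $
  2: e$deee -> last char: e
  3: ee$dee -> last char: e
  4: eee$de -> last char: e
  5: eeee$d -> last char: d


BWT = e$eeed


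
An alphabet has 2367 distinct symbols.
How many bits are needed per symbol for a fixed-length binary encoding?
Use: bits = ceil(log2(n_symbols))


log2(2367) = 11.2088
Bracket: 2^11 = 2048 < 2367 <= 2^12 = 4096
So ceil(log2(2367)) = 12

bits = ceil(log2(2367)) = ceil(11.2088) = 12 bits


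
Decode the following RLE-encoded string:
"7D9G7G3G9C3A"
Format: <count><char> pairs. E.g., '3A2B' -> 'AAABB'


Expanding each <count><char> pair:
  7D -> 'DDDDDDD'
  9G -> 'GGGGGGGGG'
  7G -> 'GGGGGGG'
  3G -> 'GGG'
  9C -> 'CCCCCCCCC'
  3A -> 'AAA'

Decoded = DDDDDDDGGGGGGGGGGGGGGGGGGGCCCCCCCCCAAA


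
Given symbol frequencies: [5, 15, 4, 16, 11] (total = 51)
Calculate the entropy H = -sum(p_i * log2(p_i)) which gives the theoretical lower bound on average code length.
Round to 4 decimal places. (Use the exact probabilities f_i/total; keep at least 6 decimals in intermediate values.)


Per-symbol terms -p_i * log2(p_i) with p_i = f_i/51:
  p = 5/51 = 0.098039: log2(p) = -3.350497, -p*log2(p) = 0.328480
  p = 15/51 = 0.294118: log2(p) = -1.765535, -p*log2(p) = 0.519275
  p = 4/51 = 0.078431: log2(p) = -3.672425, -p*log2(p) = 0.288033
  p = 16/51 = 0.313725: log2(p) = -1.672425, -p*log2(p) = 0.524682
  p = 11/51 = 0.215686: log2(p) = -2.212994, -p*log2(p) = 0.477312
H = 0.328480 + 0.519275 + 0.288033 + 0.524682 + 0.477312 = 2.137782

H = 2.1378 bits/symbol


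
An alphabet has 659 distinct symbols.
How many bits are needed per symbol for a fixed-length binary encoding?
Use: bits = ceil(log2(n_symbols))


log2(659) = 9.3641
Bracket: 2^9 = 512 < 659 <= 2^10 = 1024
So ceil(log2(659)) = 10

bits = ceil(log2(659)) = ceil(9.3641) = 10 bits


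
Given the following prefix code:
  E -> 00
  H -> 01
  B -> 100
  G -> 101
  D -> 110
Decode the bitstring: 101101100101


Decoding step by step:
Bits 101 -> G
Bits 101 -> G
Bits 100 -> B
Bits 101 -> G


Decoded message: GGBG


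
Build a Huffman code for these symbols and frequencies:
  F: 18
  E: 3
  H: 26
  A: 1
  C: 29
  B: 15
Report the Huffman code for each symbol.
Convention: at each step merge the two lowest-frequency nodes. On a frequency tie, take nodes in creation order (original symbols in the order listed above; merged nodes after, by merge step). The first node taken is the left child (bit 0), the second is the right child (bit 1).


Huffman tree construction:
Step 1: Merge A(1) + E(3) = 4
Step 2: Merge (A+E)(4) + B(15) = 19
Step 3: Merge F(18) + ((A+E)+B)(19) = 37
Step 4: Merge H(26) + C(29) = 55
Step 5: Merge (F+((A+E)+B))(37) + (H+C)(55) = 92
Read each symbol's code off the tree from the root (left child = 0, right child = 1).

Codes:
  F: 00 (length 2)
  E: 0101 (length 4)
  H: 10 (length 2)
  A: 0100 (length 4)
  C: 11 (length 2)
  B: 011 (length 3)
Average code length: 207/92 = 2.2500 bits/symbol


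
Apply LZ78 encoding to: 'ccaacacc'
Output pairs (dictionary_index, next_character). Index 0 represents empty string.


LZ78 encoding steps:
Dictionary: {0: ''}
Step 1: w='' (idx 0), next='c' -> output (0, 'c'), add 'c' as idx 1
Step 2: w='c' (idx 1), next='a' -> output (1, 'a'), add 'ca' as idx 2
Step 3: w='' (idx 0), next='a' -> output (0, 'a'), add 'a' as idx 3
Step 4: w='ca' (idx 2), next='c' -> output (2, 'c'), add 'cac' as idx 4
Step 5: w='c' (idx 1), end of input -> output (1, '')


Encoded: [(0, 'c'), (1, 'a'), (0, 'a'), (2, 'c'), (1, '')]


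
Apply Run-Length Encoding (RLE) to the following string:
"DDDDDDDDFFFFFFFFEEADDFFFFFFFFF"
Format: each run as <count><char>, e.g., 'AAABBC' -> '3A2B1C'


Scanning runs left to right:
  i=0: run of 'D' x 8 -> '8D'
  i=8: run of 'F' x 8 -> '8F'
  i=16: run of 'E' x 2 -> '2E'
  i=18: run of 'A' x 1 -> '1A'
  i=19: run of 'D' x 2 -> '2D'
  i=21: run of 'F' x 9 -> '9F'

RLE = 8D8F2E1A2D9F


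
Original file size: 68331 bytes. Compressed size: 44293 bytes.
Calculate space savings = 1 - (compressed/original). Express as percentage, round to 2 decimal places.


ratio = compressed/original = 44293/68331 = 0.648212
savings = 1 - ratio = 1 - 0.648212 = 0.351788
as a percentage: 0.351788 * 100 = 35.18%

Space savings = 1 - 44293/68331 = 35.18%


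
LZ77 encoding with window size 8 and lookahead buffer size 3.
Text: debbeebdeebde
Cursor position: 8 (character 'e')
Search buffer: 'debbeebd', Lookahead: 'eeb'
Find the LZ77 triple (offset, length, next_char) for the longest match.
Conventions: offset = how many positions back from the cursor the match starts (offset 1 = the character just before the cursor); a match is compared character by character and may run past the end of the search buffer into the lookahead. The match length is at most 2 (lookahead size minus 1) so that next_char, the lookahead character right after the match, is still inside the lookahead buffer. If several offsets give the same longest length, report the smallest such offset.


Try each offset into the search buffer:
  offset=1 (pos 7, char 'd'): match length 0
  offset=2 (pos 6, char 'b'): match length 0
  offset=3 (pos 5, char 'e'): match length 1
  offset=4 (pos 4, char 'e'): match length 2
  offset=5 (pos 3, char 'b'): match length 0
  offset=6 (pos 2, char 'b'): match length 0
  offset=7 (pos 1, char 'e'): match length 1
  offset=8 (pos 0, char 'd'): match length 0
Longest match has length 2 at offset 4.
next_char = character at position 8 + 2 = 10 -> 'b'

Best match: offset=4, length=2 (matching 'ee' starting at position 4)
LZ77 triple: (4, 2, 'b')


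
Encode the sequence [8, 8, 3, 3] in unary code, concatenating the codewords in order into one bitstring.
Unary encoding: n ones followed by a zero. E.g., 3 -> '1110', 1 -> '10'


Encode each number as n ones followed by a terminating 0:
  8 -> 111111110 (9 bits)
  8 -> 111111110 (9 bits)
  3 -> 1110 (4 bits)
  3 -> 1110 (4 bits)
Total length = 9 + 9 + 4 + 4 = 26 bits.

Unary([8, 8, 3, 3]) = 11111111011111111011101110 (26 bits)


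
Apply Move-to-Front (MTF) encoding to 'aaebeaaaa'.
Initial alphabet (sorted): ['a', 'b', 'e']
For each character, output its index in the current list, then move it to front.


MTF encoding:
'a': index 0 in ['a', 'b', 'e'] -> ['a', 'b', 'e']
'a': index 0 in ['a', 'b', 'e'] -> ['a', 'b', 'e']
'e': index 2 in ['a', 'b', 'e'] -> ['e', 'a', 'b']
'b': index 2 in ['e', 'a', 'b'] -> ['b', 'e', 'a']
'e': index 1 in ['b', 'e', 'a'] -> ['e', 'b', 'a']
'a': index 2 in ['e', 'b', 'a'] -> ['a', 'e', 'b']
'a': index 0 in ['a', 'e', 'b'] -> ['a', 'e', 'b']
'a': index 0 in ['a', 'e', 'b'] -> ['a', 'e', 'b']
'a': index 0 in ['a', 'e', 'b'] -> ['a', 'e', 'b']


Output: [0, 0, 2, 2, 1, 2, 0, 0, 0]


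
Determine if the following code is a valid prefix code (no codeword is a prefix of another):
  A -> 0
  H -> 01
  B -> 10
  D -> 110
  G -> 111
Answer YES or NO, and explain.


Checking each pair (does one codeword prefix another?):
  A='0' vs H='01': prefix -- VIOLATION

NO -- this is NOT a valid prefix code. A (0) is a prefix of H (01).


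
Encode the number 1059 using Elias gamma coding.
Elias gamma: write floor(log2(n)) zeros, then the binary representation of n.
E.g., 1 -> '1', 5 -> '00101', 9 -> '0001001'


num_bits = floor(log2(1059)) + 1 = 11
leading_zeros = num_bits - 1 = 10
binary(1059) = 10000100011

Elias gamma(1059) = '0000000000' + '10000100011' = 000000000010000100011 (21 bits)


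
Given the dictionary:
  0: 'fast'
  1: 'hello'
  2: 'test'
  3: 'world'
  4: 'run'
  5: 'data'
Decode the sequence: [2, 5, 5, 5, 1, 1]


Look up each index in the dictionary:
  2 -> 'test'
  5 -> 'data'
  5 -> 'data'
  5 -> 'data'
  1 -> 'hello'
  1 -> 'hello'

Decoded: "test data data data hello hello"


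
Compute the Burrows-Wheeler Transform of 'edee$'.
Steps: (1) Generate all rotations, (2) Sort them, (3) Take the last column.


Rotations (sorted):
  0: $edee -> last char: e
  1: dee$e -> last char: e
  2: e$ede -> last char: e
  3: edee$ -> last char: $
  4: ee$ed -> last char: d


BWT = eee$d


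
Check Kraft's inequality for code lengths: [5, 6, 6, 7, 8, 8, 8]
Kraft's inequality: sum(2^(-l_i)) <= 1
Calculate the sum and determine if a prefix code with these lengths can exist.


Sum = 2^(-5) + 2^(-6) + 2^(-6) + 2^(-7) + 2^(-8) + 2^(-8) + 2^(-8)
    = 0.03125 + 0.015625 + 0.015625 + 0.0078125 + 0.00390625 + 0.00390625 + 0.00390625
    = 21/256 = 0.08203125
Since 0.08203125 <= 1, Kraft's inequality IS satisfied.
A prefix code with these lengths CAN exist.

Kraft sum = 0.08203125. Satisfied.


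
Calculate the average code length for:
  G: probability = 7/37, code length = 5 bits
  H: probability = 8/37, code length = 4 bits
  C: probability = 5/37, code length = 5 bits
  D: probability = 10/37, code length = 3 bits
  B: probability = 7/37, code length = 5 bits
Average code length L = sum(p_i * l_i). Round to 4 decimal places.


Weighted contributions p_i * l_i:
  G: (7/37) * 5 = 35/37
  H: (8/37) * 4 = 32/37
  C: (5/37) * 5 = 25/37
  D: (10/37) * 3 = 30/37
  B: (7/37) * 5 = 35/37
Sum = (35 + 32 + 25 + 30 + 35)/37 = 157/37

L = 157/37 = 4.2432 bits/symbol


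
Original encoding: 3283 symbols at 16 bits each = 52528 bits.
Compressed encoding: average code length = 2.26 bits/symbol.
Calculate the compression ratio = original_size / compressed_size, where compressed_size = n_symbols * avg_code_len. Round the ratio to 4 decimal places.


original_size = n_symbols * orig_bits = 3283 * 16 = 52528 bits
compressed_size = n_symbols * avg_code_len = 3283 * 2.26 = 7419.58 bits
ratio = original_size / compressed_size = 52528 / 7419.58 = 7.0796

Compression ratio = 7.0796


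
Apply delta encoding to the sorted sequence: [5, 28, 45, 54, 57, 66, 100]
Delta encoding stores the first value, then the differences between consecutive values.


First value: 5
Deltas:
  28 - 5 = 23
  45 - 28 = 17
  54 - 45 = 9
  57 - 54 = 3
  66 - 57 = 9
  100 - 66 = 34


Delta encoded: [5, 23, 17, 9, 3, 9, 34]


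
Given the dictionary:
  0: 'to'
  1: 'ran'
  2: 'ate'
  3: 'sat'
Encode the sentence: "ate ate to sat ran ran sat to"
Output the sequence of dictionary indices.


Look up each word in the dictionary:
  'ate' -> 2
  'ate' -> 2
  'to' -> 0
  'sat' -> 3
  'ran' -> 1
  'ran' -> 1
  'sat' -> 3
  'to' -> 0

Encoded: [2, 2, 0, 3, 1, 1, 3, 0]


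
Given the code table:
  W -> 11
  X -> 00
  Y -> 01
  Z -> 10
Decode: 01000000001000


Decoding:
01 -> Y
00 -> X
00 -> X
00 -> X
00 -> X
10 -> Z
00 -> X


Result: YXXXXZX


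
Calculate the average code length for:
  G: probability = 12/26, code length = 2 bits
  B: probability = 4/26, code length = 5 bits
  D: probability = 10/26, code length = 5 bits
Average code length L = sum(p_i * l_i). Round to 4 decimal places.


Weighted contributions p_i * l_i:
  G: (12/26) * 2 = 24/26
  B: (4/26) * 5 = 20/26
  D: (10/26) * 5 = 50/26
Sum = (24 + 20 + 50)/26 = 94/26

L = 94/26 = 3.6154 bits/symbol


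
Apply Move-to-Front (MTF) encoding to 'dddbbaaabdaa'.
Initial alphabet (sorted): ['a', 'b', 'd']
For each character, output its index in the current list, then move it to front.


MTF encoding:
'd': index 2 in ['a', 'b', 'd'] -> ['d', 'a', 'b']
'd': index 0 in ['d', 'a', 'b'] -> ['d', 'a', 'b']
'd': index 0 in ['d', 'a', 'b'] -> ['d', 'a', 'b']
'b': index 2 in ['d', 'a', 'b'] -> ['b', 'd', 'a']
'b': index 0 in ['b', 'd', 'a'] -> ['b', 'd', 'a']
'a': index 2 in ['b', 'd', 'a'] -> ['a', 'b', 'd']
'a': index 0 in ['a', 'b', 'd'] -> ['a', 'b', 'd']
'a': index 0 in ['a', 'b', 'd'] -> ['a', 'b', 'd']
'b': index 1 in ['a', 'b', 'd'] -> ['b', 'a', 'd']
'd': index 2 in ['b', 'a', 'd'] -> ['d', 'b', 'a']
'a': index 2 in ['d', 'b', 'a'] -> ['a', 'd', 'b']
'a': index 0 in ['a', 'd', 'b'] -> ['a', 'd', 'b']


Output: [2, 0, 0, 2, 0, 2, 0, 0, 1, 2, 2, 0]


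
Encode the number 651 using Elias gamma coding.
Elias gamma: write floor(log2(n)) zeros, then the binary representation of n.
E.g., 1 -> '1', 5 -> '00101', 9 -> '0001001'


num_bits = floor(log2(651)) + 1 = 10
leading_zeros = num_bits - 1 = 9
binary(651) = 1010001011

Elias gamma(651) = '000000000' + '1010001011' = 0000000001010001011 (19 bits)


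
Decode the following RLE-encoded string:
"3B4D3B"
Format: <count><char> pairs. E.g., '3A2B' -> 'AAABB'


Expanding each <count><char> pair:
  3B -> 'BBB'
  4D -> 'DDDD'
  3B -> 'BBB'

Decoded = BBBDDDDBBB


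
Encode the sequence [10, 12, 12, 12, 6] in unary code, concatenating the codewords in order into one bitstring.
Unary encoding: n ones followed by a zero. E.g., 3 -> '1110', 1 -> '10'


Encode each number as n ones followed by a terminating 0:
  10 -> 11111111110 (11 bits)
  12 -> 1111111111110 (13 bits)
  12 -> 1111111111110 (13 bits)
  12 -> 1111111111110 (13 bits)
  6 -> 1111110 (7 bits)
Total length = 11 + 13 + 13 + 13 + 7 = 57 bits.

Unary([10, 12, 12, 12, 6]) = 111111111101111111111110111111111111011111111111101111110 (57 bits)


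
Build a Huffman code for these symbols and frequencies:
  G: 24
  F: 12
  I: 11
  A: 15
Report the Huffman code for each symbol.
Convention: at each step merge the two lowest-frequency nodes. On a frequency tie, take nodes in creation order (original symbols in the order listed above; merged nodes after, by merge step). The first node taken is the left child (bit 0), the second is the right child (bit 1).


Huffman tree construction:
Step 1: Merge I(11) + F(12) = 23
Step 2: Merge A(15) + (I+F)(23) = 38
Step 3: Merge G(24) + (A+(I+F))(38) = 62
Read each symbol's code off the tree from the root (left child = 0, right child = 1).

Codes:
  G: 0 (length 1)
  F: 111 (length 3)
  I: 110 (length 3)
  A: 10 (length 2)
Average code length: 123/62 = 1.9839 bits/symbol


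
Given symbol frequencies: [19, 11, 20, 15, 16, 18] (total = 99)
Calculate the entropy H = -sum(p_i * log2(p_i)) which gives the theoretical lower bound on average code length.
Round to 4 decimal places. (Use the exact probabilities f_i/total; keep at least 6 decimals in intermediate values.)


Per-symbol terms -p_i * log2(p_i) with p_i = f_i/99:
  p = 19/99 = 0.191919: log2(p) = -2.381429, -p*log2(p) = 0.457042
  p = 11/99 = 0.111111: log2(p) = -3.169925, -p*log2(p) = 0.352214
  p = 20/99 = 0.202020: log2(p) = -2.307429, -p*log2(p) = 0.466147
  p = 15/99 = 0.151515: log2(p) = -2.722466, -p*log2(p) = 0.412495
  p = 16/99 = 0.161616: log2(p) = -2.629357, -p*log2(p) = 0.424947
  p = 18/99 = 0.181818: log2(p) = -2.459432, -p*log2(p) = 0.447169
H = 0.457042 + 0.352214 + 0.466147 + 0.412495 + 0.424947 + 0.447169 = 2.560014

H = 2.56 bits/symbol


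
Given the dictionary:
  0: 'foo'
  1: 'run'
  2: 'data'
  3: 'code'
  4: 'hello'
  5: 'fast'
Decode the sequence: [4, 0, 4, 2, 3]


Look up each index in the dictionary:
  4 -> 'hello'
  0 -> 'foo'
  4 -> 'hello'
  2 -> 'data'
  3 -> 'code'

Decoded: "hello foo hello data code"


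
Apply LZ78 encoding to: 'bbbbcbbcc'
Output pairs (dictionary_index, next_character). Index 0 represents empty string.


LZ78 encoding steps:
Dictionary: {0: ''}
Step 1: w='' (idx 0), next='b' -> output (0, 'b'), add 'b' as idx 1
Step 2: w='b' (idx 1), next='b' -> output (1, 'b'), add 'bb' as idx 2
Step 3: w='b' (idx 1), next='c' -> output (1, 'c'), add 'bc' as idx 3
Step 4: w='bb' (idx 2), next='c' -> output (2, 'c'), add 'bbc' as idx 4
Step 5: w='' (idx 0), next='c' -> output (0, 'c'), add 'c' as idx 5


Encoded: [(0, 'b'), (1, 'b'), (1, 'c'), (2, 'c'), (0, 'c')]


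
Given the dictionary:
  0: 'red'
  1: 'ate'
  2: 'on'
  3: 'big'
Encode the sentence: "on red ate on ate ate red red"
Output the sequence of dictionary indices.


Look up each word in the dictionary:
  'on' -> 2
  'red' -> 0
  'ate' -> 1
  'on' -> 2
  'ate' -> 1
  'ate' -> 1
  'red' -> 0
  'red' -> 0

Encoded: [2, 0, 1, 2, 1, 1, 0, 0]


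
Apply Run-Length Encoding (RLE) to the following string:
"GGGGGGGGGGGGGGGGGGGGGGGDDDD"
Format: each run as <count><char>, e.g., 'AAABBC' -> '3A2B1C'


Scanning runs left to right:
  i=0: run of 'G' x 23 -> '23G'
  i=23: run of 'D' x 4 -> '4D'

RLE = 23G4D


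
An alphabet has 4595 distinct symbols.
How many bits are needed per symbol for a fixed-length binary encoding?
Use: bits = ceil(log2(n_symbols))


log2(4595) = 12.1658
Bracket: 2^12 = 4096 < 4595 <= 2^13 = 8192
So ceil(log2(4595)) = 13

bits = ceil(log2(4595)) = ceil(12.1658) = 13 bits


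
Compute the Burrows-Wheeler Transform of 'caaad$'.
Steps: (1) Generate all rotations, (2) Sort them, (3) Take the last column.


Rotations (sorted):
  0: $caaad -> last char: d
  1: aaad$c -> last char: c
  2: aad$ca -> last char: a
  3: ad$caa -> last char: a
  4: caaad$ -> last char: $
  5: d$caaa -> last char: a


BWT = dcaa$a


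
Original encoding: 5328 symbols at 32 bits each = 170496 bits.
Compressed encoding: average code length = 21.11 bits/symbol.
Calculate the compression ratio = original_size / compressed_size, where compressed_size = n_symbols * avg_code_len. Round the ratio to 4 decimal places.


original_size = n_symbols * orig_bits = 5328 * 32 = 170496 bits
compressed_size = n_symbols * avg_code_len = 5328 * 21.11 = 112474.08 bits
ratio = original_size / compressed_size = 170496 / 112474.08 = 1.5159

Compression ratio = 1.5159


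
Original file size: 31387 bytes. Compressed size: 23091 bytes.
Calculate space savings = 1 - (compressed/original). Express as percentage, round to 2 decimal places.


ratio = compressed/original = 23091/31387 = 0.735687
savings = 1 - ratio = 1 - 0.735687 = 0.264313
as a percentage: 0.264313 * 100 = 26.43%

Space savings = 1 - 23091/31387 = 26.43%


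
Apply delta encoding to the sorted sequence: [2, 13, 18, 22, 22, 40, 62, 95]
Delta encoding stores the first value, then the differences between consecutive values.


First value: 2
Deltas:
  13 - 2 = 11
  18 - 13 = 5
  22 - 18 = 4
  22 - 22 = 0
  40 - 22 = 18
  62 - 40 = 22
  95 - 62 = 33


Delta encoded: [2, 11, 5, 4, 0, 18, 22, 33]


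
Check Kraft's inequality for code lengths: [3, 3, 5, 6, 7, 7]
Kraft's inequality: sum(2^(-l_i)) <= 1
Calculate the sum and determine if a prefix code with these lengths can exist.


Sum = 2^(-3) + 2^(-3) + 2^(-5) + 2^(-6) + 2^(-7) + 2^(-7)
    = 0.125 + 0.125 + 0.03125 + 0.015625 + 0.0078125 + 0.0078125
    = 40/128 = 0.3125
Since 0.3125 <= 1, Kraft's inequality IS satisfied.
A prefix code with these lengths CAN exist.

Kraft sum = 0.3125. Satisfied.


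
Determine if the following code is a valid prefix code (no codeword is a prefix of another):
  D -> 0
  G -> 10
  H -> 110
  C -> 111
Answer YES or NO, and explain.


Checking each pair (does one codeword prefix another?):
  D='0' vs G='10': no prefix
  D='0' vs H='110': no prefix
  D='0' vs C='111': no prefix
  G='10' vs D='0': no prefix
  G='10' vs H='110': no prefix
  G='10' vs C='111': no prefix
  H='110' vs D='0': no prefix
  H='110' vs G='10': no prefix
  H='110' vs C='111': no prefix
  C='111' vs D='0': no prefix
  C='111' vs G='10': no prefix
  C='111' vs H='110': no prefix
No violation found over all pairs.

YES -- this is a valid prefix code. No codeword is a prefix of any other codeword.


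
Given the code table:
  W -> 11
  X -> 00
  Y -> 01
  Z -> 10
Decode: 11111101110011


Decoding:
11 -> W
11 -> W
11 -> W
01 -> Y
11 -> W
00 -> X
11 -> W


Result: WWWYWXW


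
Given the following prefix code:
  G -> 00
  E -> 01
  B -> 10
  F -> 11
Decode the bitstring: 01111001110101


Decoding step by step:
Bits 01 -> E
Bits 11 -> F
Bits 10 -> B
Bits 01 -> E
Bits 11 -> F
Bits 01 -> E
Bits 01 -> E


Decoded message: EFBEFEE


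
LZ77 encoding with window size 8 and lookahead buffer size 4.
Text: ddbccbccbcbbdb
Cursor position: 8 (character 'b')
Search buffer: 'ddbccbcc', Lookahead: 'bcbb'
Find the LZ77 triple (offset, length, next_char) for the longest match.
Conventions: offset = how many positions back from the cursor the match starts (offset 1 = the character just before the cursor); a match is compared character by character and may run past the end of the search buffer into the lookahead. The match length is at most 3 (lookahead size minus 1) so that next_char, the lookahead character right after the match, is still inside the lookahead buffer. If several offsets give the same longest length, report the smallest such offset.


Try each offset into the search buffer:
  offset=1 (pos 7, char 'c'): match length 0
  offset=2 (pos 6, char 'c'): match length 0
  offset=3 (pos 5, char 'b'): match length 2
  offset=4 (pos 4, char 'c'): match length 0
  offset=5 (pos 3, char 'c'): match length 0
  offset=6 (pos 2, char 'b'): match length 2
  offset=7 (pos 1, char 'd'): match length 0
  offset=8 (pos 0, char 'd'): match length 0
Longest match has length 2, found at offsets 3, 6; take the smallest, offset 3.
next_char = character at position 8 + 2 = 10 -> 'b'

Best match: offset=3, length=2 (matching 'bc' starting at position 5)
LZ77 triple: (3, 2, 'b')


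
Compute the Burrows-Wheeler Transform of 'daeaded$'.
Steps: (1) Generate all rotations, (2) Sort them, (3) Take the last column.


Rotations (sorted):
  0: $daeaded -> last char: d
  1: aded$dae -> last char: e
  2: aeaded$d -> last char: d
  3: d$daeade -> last char: e
  4: daeaded$ -> last char: $
  5: ded$daea -> last char: a
  6: eaded$da -> last char: a
  7: ed$daead -> last char: d


BWT = dede$aad


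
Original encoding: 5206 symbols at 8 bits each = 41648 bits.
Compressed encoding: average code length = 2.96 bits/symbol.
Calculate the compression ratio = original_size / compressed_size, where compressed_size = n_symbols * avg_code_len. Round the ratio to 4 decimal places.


original_size = n_symbols * orig_bits = 5206 * 8 = 41648 bits
compressed_size = n_symbols * avg_code_len = 5206 * 2.96 = 15409.76 bits
ratio = original_size / compressed_size = 41648 / 15409.76 = 2.7027

Compression ratio = 2.7027


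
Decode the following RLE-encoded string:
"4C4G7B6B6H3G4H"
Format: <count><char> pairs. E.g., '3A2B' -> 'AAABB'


Expanding each <count><char> pair:
  4C -> 'CCCC'
  4G -> 'GGGG'
  7B -> 'BBBBBBB'
  6B -> 'BBBBBB'
  6H -> 'HHHHHH'
  3G -> 'GGG'
  4H -> 'HHHH'

Decoded = CCCCGGGGBBBBBBBBBBBBBHHHHHHGGGHHHH


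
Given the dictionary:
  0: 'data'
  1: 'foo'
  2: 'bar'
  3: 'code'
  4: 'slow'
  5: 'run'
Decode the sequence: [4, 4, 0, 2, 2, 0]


Look up each index in the dictionary:
  4 -> 'slow'
  4 -> 'slow'
  0 -> 'data'
  2 -> 'bar'
  2 -> 'bar'
  0 -> 'data'

Decoded: "slow slow data bar bar data"


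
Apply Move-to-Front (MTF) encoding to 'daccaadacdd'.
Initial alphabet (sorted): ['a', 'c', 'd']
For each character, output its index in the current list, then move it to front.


MTF encoding:
'd': index 2 in ['a', 'c', 'd'] -> ['d', 'a', 'c']
'a': index 1 in ['d', 'a', 'c'] -> ['a', 'd', 'c']
'c': index 2 in ['a', 'd', 'c'] -> ['c', 'a', 'd']
'c': index 0 in ['c', 'a', 'd'] -> ['c', 'a', 'd']
'a': index 1 in ['c', 'a', 'd'] -> ['a', 'c', 'd']
'a': index 0 in ['a', 'c', 'd'] -> ['a', 'c', 'd']
'd': index 2 in ['a', 'c', 'd'] -> ['d', 'a', 'c']
'a': index 1 in ['d', 'a', 'c'] -> ['a', 'd', 'c']
'c': index 2 in ['a', 'd', 'c'] -> ['c', 'a', 'd']
'd': index 2 in ['c', 'a', 'd'] -> ['d', 'c', 'a']
'd': index 0 in ['d', 'c', 'a'] -> ['d', 'c', 'a']


Output: [2, 1, 2, 0, 1, 0, 2, 1, 2, 2, 0]


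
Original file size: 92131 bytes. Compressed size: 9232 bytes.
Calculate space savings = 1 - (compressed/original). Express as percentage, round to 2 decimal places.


ratio = compressed/original = 9232/92131 = 0.100205
savings = 1 - ratio = 1 - 0.100205 = 0.899795
as a percentage: 0.899795 * 100 = 89.98%

Space savings = 1 - 9232/92131 = 89.98%


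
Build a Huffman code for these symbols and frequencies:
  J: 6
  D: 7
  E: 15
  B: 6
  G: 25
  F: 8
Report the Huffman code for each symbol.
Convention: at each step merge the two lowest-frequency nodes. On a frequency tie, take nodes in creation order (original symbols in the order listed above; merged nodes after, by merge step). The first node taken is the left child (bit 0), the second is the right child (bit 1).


Huffman tree construction:
Step 1: Merge J(6) + B(6) = 12
Step 2: Merge D(7) + F(8) = 15
Step 3: Merge (J+B)(12) + E(15) = 27
Step 4: Merge (D+F)(15) + G(25) = 40
Step 5: Merge ((J+B)+E)(27) + ((D+F)+G)(40) = 67
Read each symbol's code off the tree from the root (left child = 0, right child = 1).

Codes:
  J: 000 (length 3)
  D: 100 (length 3)
  E: 01 (length 2)
  B: 001 (length 3)
  G: 11 (length 2)
  F: 101 (length 3)
Average code length: 161/67 = 2.4030 bits/symbol


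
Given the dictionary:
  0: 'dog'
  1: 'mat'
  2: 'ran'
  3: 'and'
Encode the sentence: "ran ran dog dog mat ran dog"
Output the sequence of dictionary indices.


Look up each word in the dictionary:
  'ran' -> 2
  'ran' -> 2
  'dog' -> 0
  'dog' -> 0
  'mat' -> 1
  'ran' -> 2
  'dog' -> 0

Encoded: [2, 2, 0, 0, 1, 2, 0]


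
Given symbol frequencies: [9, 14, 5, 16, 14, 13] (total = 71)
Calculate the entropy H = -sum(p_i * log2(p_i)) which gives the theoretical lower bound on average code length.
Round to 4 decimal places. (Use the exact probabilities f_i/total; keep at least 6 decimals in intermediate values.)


Per-symbol terms -p_i * log2(p_i) with p_i = f_i/71:
  p = 9/71 = 0.126761: log2(p) = -2.979822, -p*log2(p) = 0.377724
  p = 14/71 = 0.197183: log2(p) = -2.342392, -p*log2(p) = 0.461880
  p = 5/71 = 0.070423: log2(p) = -3.827819, -p*log2(p) = 0.269565
  p = 16/71 = 0.225352: log2(p) = -2.149747, -p*log2(p) = 0.484450
  p = 14/71 = 0.197183: log2(p) = -2.342392, -p*log2(p) = 0.461880
  p = 13/71 = 0.183099: log2(p) = -2.449307, -p*log2(p) = 0.448465
H = 0.377724 + 0.461880 + 0.269565 + 0.484450 + 0.461880 + 0.448465 = 2.503964

H = 2.504 bits/symbol


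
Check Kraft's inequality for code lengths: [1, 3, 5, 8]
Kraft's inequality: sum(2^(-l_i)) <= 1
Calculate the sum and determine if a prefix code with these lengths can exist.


Sum = 2^(-1) + 2^(-3) + 2^(-5) + 2^(-8)
    = 0.5 + 0.125 + 0.03125 + 0.00390625
    = 169/256 = 0.66015625
Since 0.66015625 <= 1, Kraft's inequality IS satisfied.
A prefix code with these lengths CAN exist.

Kraft sum = 0.66015625. Satisfied.


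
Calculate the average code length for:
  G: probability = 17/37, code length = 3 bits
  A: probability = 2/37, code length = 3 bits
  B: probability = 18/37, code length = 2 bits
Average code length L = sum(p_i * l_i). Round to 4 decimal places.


Weighted contributions p_i * l_i:
  G: (17/37) * 3 = 51/37
  A: (2/37) * 3 = 6/37
  B: (18/37) * 2 = 36/37
Sum = (51 + 6 + 36)/37 = 93/37

L = 93/37 = 2.5135 bits/symbol


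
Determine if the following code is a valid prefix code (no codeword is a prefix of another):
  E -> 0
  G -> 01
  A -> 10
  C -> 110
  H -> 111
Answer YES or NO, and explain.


Checking each pair (does one codeword prefix another?):
  E='0' vs G='01': prefix -- VIOLATION

NO -- this is NOT a valid prefix code. E (0) is a prefix of G (01).


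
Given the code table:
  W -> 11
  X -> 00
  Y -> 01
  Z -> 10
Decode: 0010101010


Decoding:
00 -> X
10 -> Z
10 -> Z
10 -> Z
10 -> Z


Result: XZZZZ


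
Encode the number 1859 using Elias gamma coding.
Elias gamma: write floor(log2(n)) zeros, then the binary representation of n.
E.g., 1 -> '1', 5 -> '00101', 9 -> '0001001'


num_bits = floor(log2(1859)) + 1 = 11
leading_zeros = num_bits - 1 = 10
binary(1859) = 11101000011

Elias gamma(1859) = '0000000000' + '11101000011' = 000000000011101000011 (21 bits)


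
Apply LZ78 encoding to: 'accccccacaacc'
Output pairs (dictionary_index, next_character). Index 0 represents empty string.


LZ78 encoding steps:
Dictionary: {0: ''}
Step 1: w='' (idx 0), next='a' -> output (0, 'a'), add 'a' as idx 1
Step 2: w='' (idx 0), next='c' -> output (0, 'c'), add 'c' as idx 2
Step 3: w='c' (idx 2), next='c' -> output (2, 'c'), add 'cc' as idx 3
Step 4: w='cc' (idx 3), next='c' -> output (3, 'c'), add 'ccc' as idx 4
Step 5: w='a' (idx 1), next='c' -> output (1, 'c'), add 'ac' as idx 5
Step 6: w='a' (idx 1), next='a' -> output (1, 'a'), add 'aa' as idx 6
Step 7: w='cc' (idx 3), end of input -> output (3, '')


Encoded: [(0, 'a'), (0, 'c'), (2, 'c'), (3, 'c'), (1, 'c'), (1, 'a'), (3, '')]


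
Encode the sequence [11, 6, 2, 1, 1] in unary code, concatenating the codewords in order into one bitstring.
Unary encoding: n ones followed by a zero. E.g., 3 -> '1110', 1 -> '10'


Encode each number as n ones followed by a terminating 0:
  11 -> 111111111110 (12 bits)
  6 -> 1111110 (7 bits)
  2 -> 110 (3 bits)
  1 -> 10 (2 bits)
  1 -> 10 (2 bits)
Total length = 12 + 7 + 3 + 2 + 2 = 26 bits.

Unary([11, 6, 2, 1, 1]) = 11111111111011111101101010 (26 bits)


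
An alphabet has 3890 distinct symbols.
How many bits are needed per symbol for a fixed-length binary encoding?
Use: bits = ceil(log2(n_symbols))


log2(3890) = 11.9256
Bracket: 2^11 = 2048 < 3890 <= 2^12 = 4096
So ceil(log2(3890)) = 12

bits = ceil(log2(3890)) = ceil(11.9256) = 12 bits


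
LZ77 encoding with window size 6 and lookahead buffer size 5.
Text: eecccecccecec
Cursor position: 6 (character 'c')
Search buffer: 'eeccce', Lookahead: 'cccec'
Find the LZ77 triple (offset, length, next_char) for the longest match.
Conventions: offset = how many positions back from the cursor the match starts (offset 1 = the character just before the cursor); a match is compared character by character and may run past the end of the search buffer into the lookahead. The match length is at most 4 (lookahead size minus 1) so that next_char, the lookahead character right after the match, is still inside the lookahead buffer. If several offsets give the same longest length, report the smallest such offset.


Try each offset into the search buffer:
  offset=1 (pos 5, char 'e'): match length 0
  offset=2 (pos 4, char 'c'): match length 1
  offset=3 (pos 3, char 'c'): match length 2
  offset=4 (pos 2, char 'c'): match length 4
  offset=5 (pos 1, char 'e'): match length 0
  offset=6 (pos 0, char 'e'): match length 0
Longest match has length 4 at offset 4.
next_char = character at position 6 + 4 = 10 -> 'c'

Best match: offset=4, length=4 (matching 'ccce' starting at position 2)
LZ77 triple: (4, 4, 'c')


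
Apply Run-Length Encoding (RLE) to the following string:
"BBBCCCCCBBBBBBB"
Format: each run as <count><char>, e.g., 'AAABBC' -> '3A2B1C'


Scanning runs left to right:
  i=0: run of 'B' x 3 -> '3B'
  i=3: run of 'C' x 5 -> '5C'
  i=8: run of 'B' x 7 -> '7B'

RLE = 3B5C7B


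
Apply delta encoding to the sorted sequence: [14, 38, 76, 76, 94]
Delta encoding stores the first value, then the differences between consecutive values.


First value: 14
Deltas:
  38 - 14 = 24
  76 - 38 = 38
  76 - 76 = 0
  94 - 76 = 18


Delta encoded: [14, 24, 38, 0, 18]


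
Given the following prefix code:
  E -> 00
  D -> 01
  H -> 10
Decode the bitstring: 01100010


Decoding step by step:
Bits 01 -> D
Bits 10 -> H
Bits 00 -> E
Bits 10 -> H


Decoded message: DHEH
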